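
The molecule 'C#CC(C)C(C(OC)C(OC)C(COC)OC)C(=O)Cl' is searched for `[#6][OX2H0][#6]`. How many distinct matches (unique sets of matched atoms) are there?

[#6][OX2H0][#6] is the SMARTS for an ether: an aliphatic oxygen bridging two carbons with no H on the oxygen.
The molecule carries 4 separate instances of a methoxy ether (-OCH3) meeting every constraint; each maps to a distinct set of atoms, giving 4 matches.

4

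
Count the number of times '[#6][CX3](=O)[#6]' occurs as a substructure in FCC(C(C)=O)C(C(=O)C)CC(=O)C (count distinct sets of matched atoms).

3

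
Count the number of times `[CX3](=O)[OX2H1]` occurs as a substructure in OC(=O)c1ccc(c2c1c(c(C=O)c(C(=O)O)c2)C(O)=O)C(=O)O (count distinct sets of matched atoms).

4

[CX3](=O)[OX2H1] is the SMARTS for a carboxylic acid: an sp2 carbon double-bonded to O and single-bonded to an -OH oxygen.
The molecule carries 4 separate instances of a carboxylic acid group (-C(=O)OH) meeting every constraint; each maps to a distinct set of atoms, giving 4 matches.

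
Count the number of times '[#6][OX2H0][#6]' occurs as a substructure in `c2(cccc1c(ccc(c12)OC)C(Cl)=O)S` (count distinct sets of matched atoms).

1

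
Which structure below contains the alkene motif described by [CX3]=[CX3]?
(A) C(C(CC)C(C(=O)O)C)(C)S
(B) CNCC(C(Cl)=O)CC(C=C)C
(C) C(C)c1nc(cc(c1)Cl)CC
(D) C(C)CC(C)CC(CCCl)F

B

[CX3]=[CX3] describes a non-aromatic C=C double bond between two sp2 carbons (an alkene).
(A) has an ethyl group (-CH2CH3) but its C-C bond is a single bond between CX4 carbons, not CX3=CX3.
(B) contains a vinyl group (-CH=CH2), which satisfies every atom and bond constraint.
(C) has an ethyl group (-CH2CH3) but its C-C bond is a single bond between CX4 carbons, not CX3=CX3.
(D) has an ethyl group (-CH2CH3) but its C-C bond is a single bond between CX4 carbons, not CX3=CX3.
So the answer is (B).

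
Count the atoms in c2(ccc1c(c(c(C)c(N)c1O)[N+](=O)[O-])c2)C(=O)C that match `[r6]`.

10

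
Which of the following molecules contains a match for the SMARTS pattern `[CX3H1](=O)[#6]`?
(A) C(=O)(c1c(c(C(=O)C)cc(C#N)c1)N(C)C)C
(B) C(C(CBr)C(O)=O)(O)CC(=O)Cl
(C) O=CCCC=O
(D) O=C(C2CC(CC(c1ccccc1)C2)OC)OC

C

[CX3H1](=O)[#6] describes an sp2 carbon with one H, double-bonded to O and single-bonded to carbon (an aldehyde).
(A) has an acetyl/ketone group (-C(=O)CH3) but the carbonyl carbon has H0 (two carbon neighbours), not H1.
(B) has a carboxylic acid group (-C(=O)OH) but the carbonyl carbon has H0 and is bonded to O, not H1.
(C) contains an aldehyde (-CHO), which satisfies every atom and bond constraint.
(D) has a methyl-ester group (-C(=O)OCH3) but the carbonyl carbon has H0, not H1.
So the answer is (C).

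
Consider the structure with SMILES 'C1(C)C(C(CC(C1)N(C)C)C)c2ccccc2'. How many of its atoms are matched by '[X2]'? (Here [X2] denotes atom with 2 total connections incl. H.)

The query [X2] means: any atom with exactly two total connections (bonds + H).
Check the 17 heavy atoms by environment: 10× C (X4) → no; 6× c (aromatic, X3) → no; 1× N (X3) → no.
No environment satisfies the query, so 0 matching atoms.

0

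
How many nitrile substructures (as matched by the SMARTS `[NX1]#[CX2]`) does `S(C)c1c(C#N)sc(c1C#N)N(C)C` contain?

2

[NX1]#[CX2] is the SMARTS for a nitrile: a nitrogen triple-bonded to a two-connected carbon.
The molecule carries 2 separate instances of a nitrile (-C#N) meeting every constraint; each maps to a distinct set of atoms, giving 2 matches.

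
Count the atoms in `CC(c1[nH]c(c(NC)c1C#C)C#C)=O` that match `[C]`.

7

The query [C] means: uppercase C matches aliphatic (non-aromatic) carbon only.
Check the 14 heavy atoms by environment: 1× n (aromatic) → no; 4× c (aromatic) → no; 7× C → match; 1× N → no; 1× O → no.
That gives 7 matching atoms.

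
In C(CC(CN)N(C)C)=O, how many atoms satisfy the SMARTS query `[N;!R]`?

Check the 9 heavy atoms by environment: 6× C (acyclic) → no; 2× N (acyclic) → match; 1× O (acyclic) → no.
That gives 2 matching atoms.

2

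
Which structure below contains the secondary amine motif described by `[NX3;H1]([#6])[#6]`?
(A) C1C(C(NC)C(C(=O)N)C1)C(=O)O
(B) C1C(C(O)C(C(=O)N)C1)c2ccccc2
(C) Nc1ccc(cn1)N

[NX3;H1]([#6])[#6] describes a trivalent nitrogen with one H, bonded to two carbons (a secondary amine).
(A) contains an N-methylamino group (-NHCH3), which satisfies every atom and bond constraint.
(B) has a primary amide (-C(=O)NH2) but the -C(=O)NH2 nitrogen has H2, not H1.
(C) has a primary amino group (-NH2) but the nitrogen has H2 and only one carbon neighbour.
So the answer is (A).

A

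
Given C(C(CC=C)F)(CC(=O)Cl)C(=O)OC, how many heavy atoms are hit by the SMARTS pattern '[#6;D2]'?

3

The query [#6;D2] means: any carbon bonded to exactly two heavy atoms.
Check the 14 heavy atoms by environment: 3× C (D2) → match; 4× C (D3) → no; 2× O (D1) → no; 1× Cl (D1) → no; 1× F (D1) → no; 1× O (D2) → no; 2× C (D1) → no.
That gives 3 matching atoms.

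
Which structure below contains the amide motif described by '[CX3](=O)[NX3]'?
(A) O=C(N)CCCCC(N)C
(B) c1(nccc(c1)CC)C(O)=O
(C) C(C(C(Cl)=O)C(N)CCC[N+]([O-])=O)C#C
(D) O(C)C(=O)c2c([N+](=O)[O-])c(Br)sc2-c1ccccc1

A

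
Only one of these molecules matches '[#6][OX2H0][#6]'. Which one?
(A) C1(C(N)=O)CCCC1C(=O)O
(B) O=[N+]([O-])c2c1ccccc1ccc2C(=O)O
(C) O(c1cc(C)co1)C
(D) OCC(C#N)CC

[#6][OX2H0][#6] describes an aliphatic oxygen bridging two carbons with no H on the oxygen (an ether).
(A) has a carboxylic acid group (-C(=O)OH) but the -OH oxygen has H1; the =O is OX1, not OX2.
(B) has a carboxylic acid group (-C(=O)OH) but the -OH oxygen has H1; the =O is OX1, not OX2.
(C) contains a methoxy ether (-OCH3), which satisfies every atom and bond constraint.
(D) has a hydroxyl group (-OH) but the oxygen has H1, not H0 bridging two carbons.
So the answer is (C).

C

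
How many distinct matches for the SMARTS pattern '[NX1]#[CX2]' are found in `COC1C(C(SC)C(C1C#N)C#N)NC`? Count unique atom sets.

[NX1]#[CX2] is the SMARTS for a nitrile: a nitrogen triple-bonded to a two-connected carbon.
The molecule carries 2 separate instances of a nitrile (-C#N) meeting every constraint; each maps to a distinct set of atoms, giving 2 matches.

2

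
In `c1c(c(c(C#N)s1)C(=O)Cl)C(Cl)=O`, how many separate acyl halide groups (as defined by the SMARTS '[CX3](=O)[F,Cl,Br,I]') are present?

[CX3](=O)[F,Cl,Br,I] is the SMARTS for an acyl halide: a carbonyl carbon bonded to a halogen.
The molecule carries 2 separate instances of an acyl chloride (-C(=O)Cl) meeting every constraint; each maps to a distinct set of atoms, giving 2 matches.

2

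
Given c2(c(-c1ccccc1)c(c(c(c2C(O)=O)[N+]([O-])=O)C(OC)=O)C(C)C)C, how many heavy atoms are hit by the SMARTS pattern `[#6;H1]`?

6

The query [#6;H1] means: any carbon bearing exactly one hydrogen.
Check the 26 heavy atoms by environment: 7× c (aromatic, H0) → no; 1× C (H1) → match; 4× C (H3) → no; 2× C (H0) → no; 4× O (H0) → no; 1× O (H1) → no; 1× N (charge +1, H0) → no; 1× O (charge -1, H0) → no; 5× c (aromatic, H1) → match.
Summing the matching environments: 1 + 5 = 6 matching atoms.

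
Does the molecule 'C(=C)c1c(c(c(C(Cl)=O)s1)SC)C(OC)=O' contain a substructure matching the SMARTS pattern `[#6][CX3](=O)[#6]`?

The pattern [#6][CX3](=O)[#6] describes a carbonyl carbon (no H) flanked by two carbons — a ketone.
The closest candidate here is a methyl-ester group (-C(=O)OCH3), but one neighbour of the carbonyl carbon is O, not C. No other fragment satisfies the full query, so there is no match.

No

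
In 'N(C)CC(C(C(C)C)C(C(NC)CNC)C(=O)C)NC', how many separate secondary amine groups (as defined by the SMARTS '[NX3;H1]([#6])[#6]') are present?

[NX3;H1]([#6])[#6] is the SMARTS for a secondary amine: a trivalent nitrogen with one H, bonded to two carbons.
The molecule carries 4 separate instances of an N-methylamino group (-NHCH3) meeting every constraint; each maps to a distinct set of atoms, giving 4 matches.

4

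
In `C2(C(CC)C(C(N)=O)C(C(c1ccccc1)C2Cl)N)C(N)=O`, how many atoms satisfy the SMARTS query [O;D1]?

2

The query [O;D1] means: aliphatic oxygen bonded to exactly one heavy atom.
Check the 22 heavy atoms by environment: 8× C (D3) → no; 1× c (aromatic, D3) → no; 5× c (aromatic, D2) → no; 3× N (D1) → no; 2× O (D1) → match; 1× Cl (D1) → no; 1× C (D2) → no; 1× C (D1) → no.
That gives 2 matching atoms.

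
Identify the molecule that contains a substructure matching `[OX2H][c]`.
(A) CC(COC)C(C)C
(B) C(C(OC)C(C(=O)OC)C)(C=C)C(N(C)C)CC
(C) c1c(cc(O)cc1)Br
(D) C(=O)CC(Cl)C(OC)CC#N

C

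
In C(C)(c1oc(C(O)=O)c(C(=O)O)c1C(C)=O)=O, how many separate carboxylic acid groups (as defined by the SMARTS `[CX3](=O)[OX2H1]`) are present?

[CX3](=O)[OX2H1] is the SMARTS for a carboxylic acid: an sp2 carbon double-bonded to O and single-bonded to an -OH oxygen.
The molecule carries 2 separate instances of a carboxylic acid group (-C(=O)OH) meeting every constraint; each maps to a distinct set of atoms, giving 2 matches.

2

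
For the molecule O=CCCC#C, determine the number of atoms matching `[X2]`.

Check the 6 heavy atoms by environment: 2× C (X4) → no; 1× C (X3) → no; 1× O (X1) → no; 2× C (X2) → match.
That gives 2 matching atoms.

2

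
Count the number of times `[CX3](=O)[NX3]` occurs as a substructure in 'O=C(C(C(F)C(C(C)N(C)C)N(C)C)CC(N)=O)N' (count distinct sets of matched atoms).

2

[CX3](=O)[NX3] is the SMARTS for an amide: a carbonyl carbon bonded to a trivalent nitrogen.
The molecule carries 2 separate instances of a primary amide (-C(=O)NH2) meeting every constraint; each maps to a distinct set of atoms, giving 2 matches.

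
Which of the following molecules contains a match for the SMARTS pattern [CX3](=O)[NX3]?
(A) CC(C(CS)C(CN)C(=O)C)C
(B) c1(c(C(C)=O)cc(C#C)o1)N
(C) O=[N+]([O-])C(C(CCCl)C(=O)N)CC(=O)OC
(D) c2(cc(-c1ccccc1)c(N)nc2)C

[CX3](=O)[NX3] describes a carbonyl carbon bonded to a trivalent nitrogen (an amide).
(A) has a primary amino group (-NH2) but the -NH2 is not attached to a carbonyl carbon.
(B) has a primary amino group (-NH2) but the -NH2 is not attached to a carbonyl carbon.
(C) contains a primary amide (-C(=O)NH2), which satisfies every atom and bond constraint.
(D) has a primary amino group (-NH2) but the -NH2 is not attached to a carbonyl carbon.
So the answer is (C).

C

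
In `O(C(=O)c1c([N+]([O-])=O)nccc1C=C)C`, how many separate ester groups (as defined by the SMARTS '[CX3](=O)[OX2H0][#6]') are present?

[CX3](=O)[OX2H0][#6] is the SMARTS for an ester: a carbonyl carbon bonded to an oxygen that is itself bonded to carbon (no H on that O).
Exactly one fragment in the molecule meets all constraints, giving 1 match.

1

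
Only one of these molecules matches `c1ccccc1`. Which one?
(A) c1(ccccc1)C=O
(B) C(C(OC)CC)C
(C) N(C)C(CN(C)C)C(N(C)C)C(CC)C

A

c1ccccc1 describes six aromatic carbons in a ring (a benzene ring).
(A) contains the required atom environment, so the pattern matches.
(B) has a methyl group (-CH3) but no six-membered all-carbon aromatic ring is present.
(C) has a methyl group (-CH3) but no six-membered all-carbon aromatic ring is present.
So the answer is (A).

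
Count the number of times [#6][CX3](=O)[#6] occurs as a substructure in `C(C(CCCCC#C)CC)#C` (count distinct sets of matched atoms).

[#6][CX3](=O)[#6] is the SMARTS for a ketone: a carbonyl carbon (no H) flanked by two carbons.
No fragment in the molecule satisfies every constraint, giving 0 matches.

0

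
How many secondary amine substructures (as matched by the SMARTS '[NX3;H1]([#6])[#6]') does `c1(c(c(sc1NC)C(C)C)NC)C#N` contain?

2

[NX3;H1]([#6])[#6] is the SMARTS for a secondary amine: a trivalent nitrogen with one H, bonded to two carbons.
The molecule carries 2 separate instances of an N-methylamino group (-NHCH3) meeting every constraint; each maps to a distinct set of atoms, giving 2 matches.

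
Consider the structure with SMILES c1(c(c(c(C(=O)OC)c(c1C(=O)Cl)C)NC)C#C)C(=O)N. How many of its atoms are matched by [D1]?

The query [D1] means: atom with exactly one heavy-atom neighbour (degree 1).
Check the 21 heavy atoms by environment: 6× c (aromatic, D3) → no; 3× C (D3) → no; 3× O (D1) → match; 1× Cl (D1) → match; 1× C (D2) → no; 4× C (D1) → match; 1× O (D2) → no; 1× N (D1) → match; 1× N (D2) → no.
Summing the matching environments: 3 + 1 + 4 + 1 = 9 matching atoms.

9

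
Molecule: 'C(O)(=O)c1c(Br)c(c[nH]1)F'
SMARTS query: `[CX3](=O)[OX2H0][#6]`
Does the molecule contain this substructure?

No

The pattern [CX3](=O)[OX2H0][#6] describes a carbonyl carbon bonded to an oxygen that is itself bonded to carbon (no H on that O) — an ester.
The closest candidate here is a carboxylic acid group (-C(=O)OH), but the singly-bonded O carries H (OX2H1, not H0). No other fragment satisfies the full query, so there is no match.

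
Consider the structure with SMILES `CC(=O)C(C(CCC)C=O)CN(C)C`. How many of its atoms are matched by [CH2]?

3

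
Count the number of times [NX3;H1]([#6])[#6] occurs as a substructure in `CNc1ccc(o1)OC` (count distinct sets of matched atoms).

[NX3;H1]([#6])[#6] is the SMARTS for a secondary amine: a trivalent nitrogen with one H, bonded to two carbons.
Exactly one fragment in the molecule meets all constraints, giving 1 match.

1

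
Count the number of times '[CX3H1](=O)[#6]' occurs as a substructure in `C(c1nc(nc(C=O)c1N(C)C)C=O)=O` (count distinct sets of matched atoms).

3

[CX3H1](=O)[#6] is the SMARTS for an aldehyde: an sp2 carbon with one H, double-bonded to O and single-bonded to carbon.
The molecule carries 3 separate instances of an aldehyde (-CHO) meeting every constraint; each maps to a distinct set of atoms, giving 3 matches.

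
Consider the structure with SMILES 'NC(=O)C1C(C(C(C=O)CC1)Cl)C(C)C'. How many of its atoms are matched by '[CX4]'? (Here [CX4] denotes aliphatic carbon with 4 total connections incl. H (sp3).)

9

The query [CX4] means: C with X4: aliphatic carbon with exactly 4 total connections (bonds + H).
Check the 15 heavy atoms by environment: 9× C (X4) → match; 2× C (X3) → no; 2× O (X1) → no; 1× N (X3) → no; 1× Cl (X1) → no.
That gives 9 matching atoms.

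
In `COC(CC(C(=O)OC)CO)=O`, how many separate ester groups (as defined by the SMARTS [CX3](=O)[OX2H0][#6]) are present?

[CX3](=O)[OX2H0][#6] is the SMARTS for an ester: a carbonyl carbon bonded to an oxygen that is itself bonded to carbon (no H on that O).
The molecule carries 2 separate instances of a methyl-ester group (-C(=O)OCH3) meeting every constraint; each maps to a distinct set of atoms, giving 2 matches.

2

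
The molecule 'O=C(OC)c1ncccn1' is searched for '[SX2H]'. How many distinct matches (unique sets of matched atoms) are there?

0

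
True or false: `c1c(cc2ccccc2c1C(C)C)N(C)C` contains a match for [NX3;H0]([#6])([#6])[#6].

The pattern [NX3;H0]([#6])([#6])[#6] describes a trivalent nitrogen with no H, bonded to three carbons — a tertiary amine.
The molecule carries a dimethylamino group (-N(CH3)2), whose atoms satisfy every constraint of the query, so the pattern matches.

True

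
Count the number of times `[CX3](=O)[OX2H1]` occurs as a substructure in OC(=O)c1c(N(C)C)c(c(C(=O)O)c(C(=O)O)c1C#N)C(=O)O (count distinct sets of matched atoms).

4

[CX3](=O)[OX2H1] is the SMARTS for a carboxylic acid: an sp2 carbon double-bonded to O and single-bonded to an -OH oxygen.
The molecule carries 4 separate instances of a carboxylic acid group (-C(=O)OH) meeting every constraint; each maps to a distinct set of atoms, giving 4 matches.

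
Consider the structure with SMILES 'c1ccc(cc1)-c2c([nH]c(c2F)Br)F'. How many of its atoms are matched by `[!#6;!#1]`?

Check the 14 heavy atoms by environment: 1× n (aromatic) → match; 10× c (aromatic) → no; 2× F → match; 1× Br → match.
Summing the matching environments: 1 + 2 + 1 = 4 matching atoms.

4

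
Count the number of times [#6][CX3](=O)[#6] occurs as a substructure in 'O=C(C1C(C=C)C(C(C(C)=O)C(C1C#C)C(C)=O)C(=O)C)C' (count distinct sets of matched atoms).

4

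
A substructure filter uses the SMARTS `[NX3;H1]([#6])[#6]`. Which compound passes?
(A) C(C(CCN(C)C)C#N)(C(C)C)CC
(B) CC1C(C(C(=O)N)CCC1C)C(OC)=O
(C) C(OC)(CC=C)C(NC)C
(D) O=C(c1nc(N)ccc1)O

[NX3;H1]([#6])[#6] describes a trivalent nitrogen with one H, bonded to two carbons (a secondary amine).
(A) has a dimethylamino group (-N(CH3)2) but the nitrogen has H0, not H1.
(B) has a primary amide (-C(=O)NH2) but the -C(=O)NH2 nitrogen has H2, not H1.
(C) contains an N-methylamino group (-NHCH3), which satisfies every atom and bond constraint.
(D) has a primary amino group (-NH2) but the nitrogen has H2 and only one carbon neighbour.
So the answer is (C).

C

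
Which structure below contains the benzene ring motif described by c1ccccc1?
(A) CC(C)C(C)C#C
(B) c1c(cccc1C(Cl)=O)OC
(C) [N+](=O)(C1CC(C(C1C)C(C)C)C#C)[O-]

B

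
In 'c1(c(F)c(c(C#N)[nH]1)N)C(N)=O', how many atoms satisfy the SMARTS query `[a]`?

The query [a] means: a matches any aromatic atom.
Check the 12 heavy atoms by environment: 1× n (aromatic) → match; 4× c (aromatic) → match; 2× C → no; 3× N → no; 1× O → no; 1× F → no.
Summing the matching environments: 1 + 4 = 5 matching atoms.

5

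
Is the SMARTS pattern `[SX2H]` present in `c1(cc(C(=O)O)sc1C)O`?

The pattern [SX2H] describes an aliphatic sulfur with two connections, one being H — a thiol.
The closest candidate here is a hydroxyl group (-OH), but it is an -OH, not an -SH. No other fragment satisfies the full query, so there is no match.

No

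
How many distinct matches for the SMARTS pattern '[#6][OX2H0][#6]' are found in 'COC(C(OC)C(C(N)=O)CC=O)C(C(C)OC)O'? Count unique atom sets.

[#6][OX2H0][#6] is the SMARTS for an ether: an aliphatic oxygen bridging two carbons with no H on the oxygen.
The molecule carries 3 separate instances of a methoxy ether (-OCH3) meeting every constraint; each maps to a distinct set of atoms, giving 3 matches.

3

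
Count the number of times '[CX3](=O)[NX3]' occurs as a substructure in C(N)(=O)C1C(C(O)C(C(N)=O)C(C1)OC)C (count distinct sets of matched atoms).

2

[CX3](=O)[NX3] is the SMARTS for an amide: a carbonyl carbon bonded to a trivalent nitrogen.
The molecule carries 2 separate instances of a primary amide (-C(=O)NH2) meeting every constraint; each maps to a distinct set of atoms, giving 2 matches.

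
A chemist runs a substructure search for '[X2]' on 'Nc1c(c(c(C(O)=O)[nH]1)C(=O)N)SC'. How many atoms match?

2

The query [X2] means: any atom with exactly two total connections (bonds + H).
Check the 14 heavy atoms by environment: 1× n (aromatic, X3) → no; 4× c (aromatic, X3) → no; 2× N (X3) → no; 2× C (X3) → no; 2× O (X1) → no; 1× O (X2) → match; 1× S (X2) → match; 1× C (X4) → no.
Summing the matching environments: 1 + 1 = 2 matching atoms.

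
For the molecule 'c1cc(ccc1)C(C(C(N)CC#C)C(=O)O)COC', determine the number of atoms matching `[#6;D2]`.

8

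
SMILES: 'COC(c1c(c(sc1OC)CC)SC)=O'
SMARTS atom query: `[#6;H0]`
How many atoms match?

The query [#6;H0] means: any carbon with no attached hydrogen.
Check the 15 heavy atoms by environment: 1× s (aromatic, H0) → no; 4× c (aromatic, H0) → match; 1× S (H0) → no; 4× C (H3) → no; 3× O (H0) → no; 1× C (H0) → match; 1× C (H2) → no.
Summing the matching environments: 4 + 1 = 5 matching atoms.

5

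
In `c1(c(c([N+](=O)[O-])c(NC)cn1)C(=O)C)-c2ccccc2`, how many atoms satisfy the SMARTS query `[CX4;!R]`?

2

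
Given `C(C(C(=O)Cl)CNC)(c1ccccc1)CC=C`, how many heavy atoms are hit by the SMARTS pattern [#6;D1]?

The query [#6;D1] means: carbon bonded to exactly one heavy atom.
Check the 17 heavy atoms by environment: 3× C (D2) → no; 3× C (D3) → no; 2× C (D1) → match; 1× N (D2) → no; 1× c (aromatic, D3) → no; 5× c (aromatic, D2) → no; 1× O (D1) → no; 1× Cl (D1) → no.
That gives 2 matching atoms.

2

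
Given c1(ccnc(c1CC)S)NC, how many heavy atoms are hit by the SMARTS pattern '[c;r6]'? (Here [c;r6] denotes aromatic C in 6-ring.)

5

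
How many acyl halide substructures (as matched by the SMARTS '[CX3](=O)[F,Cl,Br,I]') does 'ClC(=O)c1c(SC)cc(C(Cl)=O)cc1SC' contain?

2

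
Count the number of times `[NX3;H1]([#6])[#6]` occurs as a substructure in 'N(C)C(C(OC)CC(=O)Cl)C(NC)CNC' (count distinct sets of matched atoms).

3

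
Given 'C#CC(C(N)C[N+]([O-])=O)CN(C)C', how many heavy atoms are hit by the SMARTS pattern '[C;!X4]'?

Check the 13 heavy atoms by environment: 6× C (X4) → no; 1× N (charge +1, X3) → no; 1× O (charge -1, X1) → no; 1× O (X1) → no; 2× N (X3) → no; 2× C (X2) → match.
That gives 2 matching atoms.

2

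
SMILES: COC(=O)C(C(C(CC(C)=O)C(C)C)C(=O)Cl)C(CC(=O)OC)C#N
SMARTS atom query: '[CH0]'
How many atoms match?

The query [CH0] means: aliphatic carbon with no attached hydrogen.
Check the 25 heavy atoms by environment: 2× C (H2) → no; 5× C (H1) → no; 5× C (H0) → match; 6× O (H0) → no; 5× C (H3) → no; 1× Cl (H0) → no; 1× N (H0) → no.
That gives 5 matching atoms.

5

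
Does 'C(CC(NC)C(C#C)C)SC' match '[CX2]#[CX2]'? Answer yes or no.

Yes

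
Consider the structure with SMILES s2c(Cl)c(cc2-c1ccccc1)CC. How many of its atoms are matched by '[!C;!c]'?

2

The query [!C;!c] means: neither aliphatic nor aromatic carbon — same as [!#6].
Check the 14 heavy atoms by environment: 1× s (aromatic) → match; 10× c (aromatic) → no; 2× C → no; 1× Cl → match.
Summing the matching environments: 1 + 1 = 2 matching atoms.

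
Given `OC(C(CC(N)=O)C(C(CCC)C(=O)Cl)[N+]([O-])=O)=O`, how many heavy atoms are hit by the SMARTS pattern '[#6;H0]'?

The query [#6;H0] means: any carbon with no attached hydrogen.
Check the 19 heavy atoms by environment: 3× C (H2) → no; 3× C (H1) → no; 3× C (H0) → match; 4× O (H0) → no; 1× O (H1) → no; 1× C (H3) → no; 1× N (charge +1, H0) → no; 1× O (charge -1, H0) → no; 1× Cl (H0) → no; 1× N (H2) → no.
That gives 3 matching atoms.

3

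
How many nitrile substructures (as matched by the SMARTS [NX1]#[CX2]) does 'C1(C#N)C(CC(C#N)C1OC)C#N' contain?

3

[NX1]#[CX2] is the SMARTS for a nitrile: a nitrogen triple-bonded to a two-connected carbon.
The molecule carries 3 separate instances of a nitrile (-C#N) meeting every constraint; each maps to a distinct set of atoms, giving 3 matches.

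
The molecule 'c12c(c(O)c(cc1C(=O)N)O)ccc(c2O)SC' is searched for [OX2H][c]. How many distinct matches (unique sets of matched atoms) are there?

3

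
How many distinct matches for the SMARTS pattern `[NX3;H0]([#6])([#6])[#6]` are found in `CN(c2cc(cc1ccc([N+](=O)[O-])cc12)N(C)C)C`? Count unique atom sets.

[NX3;H0]([#6])([#6])[#6] is the SMARTS for a tertiary amine: a trivalent nitrogen with no H, bonded to three carbons.
The molecule carries 2 separate instances of a dimethylamino group (-N(CH3)2) meeting every constraint; each maps to a distinct set of atoms, giving 2 matches.

2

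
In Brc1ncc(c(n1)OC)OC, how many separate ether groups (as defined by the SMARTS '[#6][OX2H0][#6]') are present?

2

[#6][OX2H0][#6] is the SMARTS for an ether: an aliphatic oxygen bridging two carbons with no H on the oxygen.
The molecule carries 2 separate instances of a methoxy ether (-OCH3) meeting every constraint; each maps to a distinct set of atoms, giving 2 matches.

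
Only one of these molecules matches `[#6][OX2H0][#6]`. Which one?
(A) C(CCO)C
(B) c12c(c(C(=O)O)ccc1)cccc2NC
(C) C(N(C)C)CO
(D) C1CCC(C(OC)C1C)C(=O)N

D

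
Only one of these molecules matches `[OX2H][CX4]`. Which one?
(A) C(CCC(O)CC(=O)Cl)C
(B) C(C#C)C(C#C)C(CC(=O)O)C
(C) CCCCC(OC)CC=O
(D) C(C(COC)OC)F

A

[OX2H][CX4] describes a hydroxyl oxygen bound to an sp3 (X4) carbon (an aliphatic alcohol).
(A) contains a hydroxyl group (-OH), which satisfies every atom and bond constraint.
(B) has a carboxylic acid group (-C(=O)OH) but the -OH is on a CX3 carbonyl carbon, not a CX4 carbon.
(C) has a methoxy ether (-OCH3) but the oxygen has H0 (ether), not H1.
(D) has a methoxy ether (-OCH3) but the oxygen has H0 (ether), not H1.
So the answer is (A).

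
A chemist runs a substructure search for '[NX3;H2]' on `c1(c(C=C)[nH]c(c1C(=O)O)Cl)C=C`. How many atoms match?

0

The query [NX3;H2] means: aliphatic N with 3 total connections, two of them H — an -NH2 nitrogen (amine or amide).
Check the 13 heavy atoms by environment: 1× n (aromatic, H1, X3) → no; 4× c (aromatic, H0, X3) → no; 2× C (H1, X3) → no; 2× C (H2, X3) → no; 1× Cl (H0, X1) → no; 1× C (H0, X3) → no; 1× O (H0, X1) → no; 1× O (H1, X2) → no.
No environment satisfies the query, so 0 matching atoms.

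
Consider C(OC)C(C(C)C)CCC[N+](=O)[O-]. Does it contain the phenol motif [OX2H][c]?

No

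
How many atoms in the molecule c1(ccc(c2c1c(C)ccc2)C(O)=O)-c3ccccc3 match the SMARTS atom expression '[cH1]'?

10

The query [cH1] means: aromatic carbon bearing exactly one hydrogen.
Check the 20 heavy atoms by environment: 6× c (aromatic, H0) → no; 10× c (aromatic, H1) → match; 1× C (H3) → no; 1× C (H0) → no; 1× O (H0) → no; 1× O (H1) → no.
That gives 10 matching atoms.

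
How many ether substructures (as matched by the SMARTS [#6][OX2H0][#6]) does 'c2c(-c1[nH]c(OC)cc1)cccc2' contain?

[#6][OX2H0][#6] is the SMARTS for an ether: an aliphatic oxygen bridging two carbons with no H on the oxygen.
Exactly one fragment in the molecule meets all constraints, giving 1 match.

1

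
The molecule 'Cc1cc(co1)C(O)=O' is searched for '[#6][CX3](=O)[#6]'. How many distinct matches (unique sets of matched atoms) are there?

0

[#6][CX3](=O)[#6] is the SMARTS for a ketone: a carbonyl carbon (no H) flanked by two carbons.
The molecule has a carboxylic acid group (-C(=O)OH), but one neighbour of the carbonyl carbon is O, not C; nothing else fits, so there are 0 matches.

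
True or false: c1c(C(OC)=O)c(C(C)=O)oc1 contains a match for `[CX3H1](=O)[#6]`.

The pattern [CX3H1](=O)[#6] describes an sp2 carbon with one H, double-bonded to O and single-bonded to carbon — an aldehyde.
The closest candidate here is a methyl-ester group (-C(=O)OCH3), but the carbonyl carbon has H0, not H1. No other fragment satisfies the full query, so there is no match.

False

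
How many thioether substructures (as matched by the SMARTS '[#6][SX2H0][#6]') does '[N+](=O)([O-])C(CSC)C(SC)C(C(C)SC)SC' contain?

4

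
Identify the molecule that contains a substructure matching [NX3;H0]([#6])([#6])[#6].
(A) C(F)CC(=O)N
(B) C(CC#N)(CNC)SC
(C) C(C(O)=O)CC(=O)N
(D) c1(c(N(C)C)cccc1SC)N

[NX3;H0]([#6])([#6])[#6] describes a trivalent nitrogen with no H, bonded to three carbons (a tertiary amine).
(A) has a primary amide (-C(=O)NH2) but the amide nitrogen has H2 and only one carbon neighbour.
(B) has an N-methylamino group (-NHCH3) but the nitrogen still has one H (H1), not H0.
(C) has a primary amide (-C(=O)NH2) but the amide nitrogen has H2 and only one carbon neighbour.
(D) contains a dimethylamino group (-N(CH3)2), which satisfies every atom and bond constraint.
So the answer is (D).

D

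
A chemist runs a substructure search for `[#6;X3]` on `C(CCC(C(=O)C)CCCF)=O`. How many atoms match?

2

The query [#6;X3] means: any carbon (aromatic or not) with three total connections.
Check the 12 heavy atoms by environment: 7× C (X4) → no; 1× F (X1) → no; 2× C (X3) → match; 2× O (X1) → no.
That gives 2 matching atoms.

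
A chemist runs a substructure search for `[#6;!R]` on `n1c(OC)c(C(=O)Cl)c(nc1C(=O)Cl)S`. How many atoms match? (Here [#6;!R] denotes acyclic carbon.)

The query [#6;!R] means: carbon not in any ring.
Check the 15 heavy atoms by environment: 2× n (aromatic, in 6-ring) → no; 4× c (aromatic, in 6-ring) → no; 3× O (acyclic) → no; 3× C (acyclic) → match; 2× Cl (acyclic) → no; 1× S (acyclic) → no.
That gives 3 matching atoms.

3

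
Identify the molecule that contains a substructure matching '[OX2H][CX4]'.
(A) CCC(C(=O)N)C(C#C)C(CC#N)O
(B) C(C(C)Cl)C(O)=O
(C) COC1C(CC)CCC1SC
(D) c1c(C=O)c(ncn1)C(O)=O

[OX2H][CX4] describes a hydroxyl oxygen bound to an sp3 (X4) carbon (an aliphatic alcohol).
(A) contains a hydroxyl group (-OH), which satisfies every atom and bond constraint.
(B) has a carboxylic acid group (-C(=O)OH) but the -OH is on a CX3 carbonyl carbon, not a CX4 carbon.
(C) has a methoxy ether (-OCH3) but the oxygen has H0 (ether), not H1.
(D) has a carboxylic acid group (-C(=O)OH) but the -OH is on a CX3 carbonyl carbon, not a CX4 carbon.
So the answer is (A).

A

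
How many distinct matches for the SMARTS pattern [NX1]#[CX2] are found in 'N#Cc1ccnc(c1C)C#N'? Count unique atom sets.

2

[NX1]#[CX2] is the SMARTS for a nitrile: a nitrogen triple-bonded to a two-connected carbon.
The molecule carries 2 separate instances of a nitrile (-C#N) meeting every constraint; each maps to a distinct set of atoms, giving 2 matches.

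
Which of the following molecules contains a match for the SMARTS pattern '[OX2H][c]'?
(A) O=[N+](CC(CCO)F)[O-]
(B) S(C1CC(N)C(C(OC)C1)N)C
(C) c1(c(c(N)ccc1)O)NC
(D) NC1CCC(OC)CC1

C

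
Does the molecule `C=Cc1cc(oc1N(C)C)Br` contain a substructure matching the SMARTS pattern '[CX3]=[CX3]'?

The pattern [CX3]=[CX3] describes a non-aromatic C=C double bond between two sp2 carbons — an alkene.
The molecule carries a vinyl group (-CH=CH2), whose atoms satisfy every constraint of the query, so the pattern matches.

Yes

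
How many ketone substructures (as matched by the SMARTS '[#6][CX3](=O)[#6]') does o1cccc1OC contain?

0

[#6][CX3](=O)[#6] is the SMARTS for a ketone: a carbonyl carbon (no H) flanked by two carbons.
No fragment in the molecule satisfies every constraint, giving 0 matches.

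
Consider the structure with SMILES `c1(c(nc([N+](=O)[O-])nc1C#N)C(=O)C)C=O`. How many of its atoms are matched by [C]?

The query [C] means: uppercase C matches aliphatic (non-aromatic) carbon only.
Check the 16 heavy atoms by environment: 2× n (aromatic) → no; 4× c (aromatic) → no; 4× C → match; 1× N → no; 3× O → no; 1× N (charge +1) → no; 1× O (charge -1) → no.
That gives 4 matching atoms.

4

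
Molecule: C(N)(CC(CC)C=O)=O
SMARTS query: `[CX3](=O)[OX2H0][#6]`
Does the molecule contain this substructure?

No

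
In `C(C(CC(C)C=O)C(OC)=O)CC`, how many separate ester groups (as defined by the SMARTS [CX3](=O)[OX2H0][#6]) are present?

[CX3](=O)[OX2H0][#6] is the SMARTS for an ester: a carbonyl carbon bonded to an oxygen that is itself bonded to carbon (no H on that O).
Exactly one fragment in the molecule meets all constraints, giving 1 match.

1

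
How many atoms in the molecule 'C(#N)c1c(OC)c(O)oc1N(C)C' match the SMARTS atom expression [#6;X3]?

The query [#6;X3] means: any carbon (aromatic or not) with three total connections.
Check the 13 heavy atoms by environment: 1× o (aromatic, X2) → no; 4× c (aromatic, X3) → match; 2× O (X2) → no; 1× N (X3) → no; 3× C (X4) → no; 1× C (X2) → no; 1× N (X1) → no.
That gives 4 matching atoms.

4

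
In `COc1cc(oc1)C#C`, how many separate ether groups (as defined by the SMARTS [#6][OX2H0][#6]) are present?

1

[#6][OX2H0][#6] is the SMARTS for an ether: an aliphatic oxygen bridging two carbons with no H on the oxygen.
Exactly one fragment in the molecule meets all constraints, giving 1 match.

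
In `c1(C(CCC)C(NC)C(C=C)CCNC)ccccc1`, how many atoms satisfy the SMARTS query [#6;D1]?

The query [#6;D1] means: carbon bonded to exactly one heavy atom.
Check the 20 heavy atoms by environment: 5× C (D2) → no; 3× C (D3) → no; 1× c (aromatic, D3) → no; 5× c (aromatic, D2) → no; 4× C (D1) → match; 2× N (D2) → no.
That gives 4 matching atoms.

4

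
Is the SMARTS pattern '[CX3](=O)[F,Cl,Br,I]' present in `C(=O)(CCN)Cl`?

Yes

The pattern [CX3](=O)[F,Cl,Br,I] describes a carbonyl carbon bonded to a halogen — an acyl halide.
The molecule carries an acyl chloride (-C(=O)Cl), whose atoms satisfy every constraint of the query, so the pattern matches.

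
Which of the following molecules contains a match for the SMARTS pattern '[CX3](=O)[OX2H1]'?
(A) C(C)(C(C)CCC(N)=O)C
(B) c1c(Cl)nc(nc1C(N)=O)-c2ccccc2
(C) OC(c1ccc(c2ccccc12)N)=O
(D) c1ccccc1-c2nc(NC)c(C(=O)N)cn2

[CX3](=O)[OX2H1] describes an sp2 carbon double-bonded to O and single-bonded to an -OH oxygen (a carboxylic acid).
(A) has a primary amide (-C(=O)NH2) but the carbonyl is bonded to N, not to an -OH oxygen.
(B) has a primary amide (-C(=O)NH2) but the carbonyl is bonded to N, not to an -OH oxygen.
(C) contains a carboxylic acid group (-C(=O)OH), which satisfies every atom and bond constraint.
(D) has a primary amide (-C(=O)NH2) but the carbonyl is bonded to N, not to an -OH oxygen.
So the answer is (C).

C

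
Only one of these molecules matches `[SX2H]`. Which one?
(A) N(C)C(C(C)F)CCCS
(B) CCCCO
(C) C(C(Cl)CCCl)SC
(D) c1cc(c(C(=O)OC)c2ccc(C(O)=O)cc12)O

A

[SX2H] describes an aliphatic sulfur with two connections, one being H (a thiol).
(A) contains a thiol (-SH), which satisfies every atom and bond constraint.
(B) has a hydroxyl group (-OH) but it is an -OH, not an -SH.
(C) has a methylthio ether (-SCH3) but the sulfur has H0 (bonded to two carbons), not H1.
(D) has a hydroxyl group (-OH) but it is an -OH, not an -SH.
So the answer is (A).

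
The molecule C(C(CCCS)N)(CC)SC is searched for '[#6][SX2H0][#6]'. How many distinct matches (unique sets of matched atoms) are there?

[#6][SX2H0][#6] is the SMARTS for a thioether: an aliphatic sulfur bridging two carbons with no H on the sulfur.
Exactly one fragment in the molecule meets all constraints, giving 1 match.

1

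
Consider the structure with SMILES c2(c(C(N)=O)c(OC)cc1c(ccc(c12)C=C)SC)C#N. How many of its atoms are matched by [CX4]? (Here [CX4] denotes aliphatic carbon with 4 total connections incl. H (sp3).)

The query [CX4] means: C with X4: aliphatic carbon with exactly 4 total connections (bonds + H).
Check the 21 heavy atoms by environment: 10× c (aromatic, X3) → no; 1× S (X2) → no; 2× C (X4) → match; 1× C (X2) → no; 1× N (X1) → no; 1× O (X2) → no; 3× C (X3) → no; 1× O (X1) → no; 1× N (X3) → no.
That gives 2 matching atoms.

2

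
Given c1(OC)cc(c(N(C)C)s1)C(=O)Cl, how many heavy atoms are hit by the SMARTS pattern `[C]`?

4

Check the 13 heavy atoms by environment: 1× s (aromatic) → no; 4× c (aromatic) → no; 1× N → no; 4× C → match; 2× O → no; 1× Cl → no.
That gives 4 matching atoms.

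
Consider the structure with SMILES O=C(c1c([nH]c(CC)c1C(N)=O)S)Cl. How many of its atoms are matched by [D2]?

2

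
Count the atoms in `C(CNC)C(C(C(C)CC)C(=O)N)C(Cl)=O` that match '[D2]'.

4

Check the 16 heavy atoms by environment: 3× C (D1) → no; 5× C (D3) → no; 3× C (D2) → match; 1× N (D2) → match; 2× O (D1) → no; 1× N (D1) → no; 1× Cl (D1) → no.
Summing the matching environments: 3 + 1 = 4 matching atoms.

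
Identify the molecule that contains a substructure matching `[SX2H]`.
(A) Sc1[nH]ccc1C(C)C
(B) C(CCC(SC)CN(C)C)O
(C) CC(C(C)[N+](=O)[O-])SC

A

[SX2H] describes an aliphatic sulfur with two connections, one being H (a thiol).
(A) contains a thiol (-SH), which satisfies every atom and bond constraint.
(B) has a hydroxyl group (-OH) but it is an -OH, not an -SH.
(C) has a methylthio ether (-SCH3) but the sulfur has H0 (bonded to two carbons), not H1.
So the answer is (A).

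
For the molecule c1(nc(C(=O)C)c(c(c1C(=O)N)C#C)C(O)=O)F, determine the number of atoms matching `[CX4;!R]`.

The query [CX4;!R] means: aliphatic carbon with four total connections, not in a ring.
Check the 18 heavy atoms by environment: 1× n (aromatic, X2, in 6-ring) → no; 5× c (aromatic, X3, in 6-ring) → no; 1× F (X1, acyclic) → no; 3× C (X3, acyclic) → no; 3× O (X1, acyclic) → no; 1× C (X4, acyclic) → match; 1× O (X2, acyclic) → no; 1× N (X3, acyclic) → no; 2× C (X2, acyclic) → no.
That gives 1 matching atom.

1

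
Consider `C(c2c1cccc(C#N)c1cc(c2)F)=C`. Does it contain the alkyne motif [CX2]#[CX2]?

No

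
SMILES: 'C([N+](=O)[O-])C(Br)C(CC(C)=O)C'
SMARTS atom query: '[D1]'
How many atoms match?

6

The query [D1] means: atom with exactly one heavy-atom neighbour (degree 1).
Check the 12 heavy atoms by environment: 2× C (D2) → no; 3× C (D3) → no; 1× N (charge +1, D3) → no; 1× O (charge -1, D1) → match; 2× O (D1) → match; 2× C (D1) → match; 1× Br (D1) → match.
Summing the matching environments: 1 + 2 + 2 + 1 = 6 matching atoms.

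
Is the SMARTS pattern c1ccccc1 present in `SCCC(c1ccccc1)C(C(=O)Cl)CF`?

The pattern c1ccccc1 describes six aromatic carbons in a ring — a benzene ring.
The molecule carries a phenyl ring, whose atoms satisfy every constraint of the query, so the pattern matches.

Yes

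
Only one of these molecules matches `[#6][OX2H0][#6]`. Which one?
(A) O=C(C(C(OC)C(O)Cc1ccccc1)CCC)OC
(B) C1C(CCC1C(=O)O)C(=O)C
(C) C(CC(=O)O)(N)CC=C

A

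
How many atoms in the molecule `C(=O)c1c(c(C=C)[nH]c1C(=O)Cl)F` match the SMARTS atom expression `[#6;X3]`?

8

The query [#6;X3] means: any carbon (aromatic or not) with three total connections.
Check the 13 heavy atoms by environment: 1× n (aromatic, X3) → no; 4× c (aromatic, X3) → match; 4× C (X3) → match; 2× O (X1) → no; 1× Cl (X1) → no; 1× F (X1) → no.
Summing the matching environments: 4 + 4 = 8 matching atoms.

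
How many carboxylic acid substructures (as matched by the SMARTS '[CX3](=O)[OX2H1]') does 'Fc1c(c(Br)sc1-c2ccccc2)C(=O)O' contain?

[CX3](=O)[OX2H1] is the SMARTS for a carboxylic acid: an sp2 carbon double-bonded to O and single-bonded to an -OH oxygen.
Exactly one fragment in the molecule meets all constraints, giving 1 match.

1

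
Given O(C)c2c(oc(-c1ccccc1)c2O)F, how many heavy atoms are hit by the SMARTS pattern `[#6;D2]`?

The query [#6;D2] means: any carbon bonded to exactly two heavy atoms.
Check the 15 heavy atoms by environment: 1× o (aromatic, D2) → no; 5× c (aromatic, D3) → no; 1× F (D1) → no; 1× O (D1) → no; 1× O (D2) → no; 1× C (D1) → no; 5× c (aromatic, D2) → match.
That gives 5 matching atoms.

5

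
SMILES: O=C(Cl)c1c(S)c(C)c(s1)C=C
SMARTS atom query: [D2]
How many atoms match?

Check the 12 heavy atoms by environment: 1× s (aromatic, D2) → match; 4× c (aromatic, D3) → no; 1× S (D1) → no; 1× C (D3) → no; 1× O (D1) → no; 1× Cl (D1) → no; 2× C (D1) → no; 1× C (D2) → match.
Summing the matching environments: 1 + 1 = 2 matching atoms.

2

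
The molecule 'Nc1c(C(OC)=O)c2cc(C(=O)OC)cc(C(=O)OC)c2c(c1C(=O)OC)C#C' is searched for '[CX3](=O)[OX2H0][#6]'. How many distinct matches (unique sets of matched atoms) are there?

[CX3](=O)[OX2H0][#6] is the SMARTS for an ester: a carbonyl carbon bonded to an oxygen that is itself bonded to carbon (no H on that O).
The molecule carries 4 separate instances of a methyl-ester group (-C(=O)OCH3) meeting every constraint; each maps to a distinct set of atoms, giving 4 matches.

4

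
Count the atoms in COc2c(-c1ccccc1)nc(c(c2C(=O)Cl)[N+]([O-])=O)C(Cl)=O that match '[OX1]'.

4

The query [OX1] means: aliphatic oxygen with one total connection — typically a carbonyl =O or an oxide.
Check the 23 heavy atoms by environment: 1× n (aromatic, X2) → no; 11× c (aromatic, X3) → no; 2× C (X3) → no; 3× O (X1) → match; 2× Cl (X1) → no; 1× O (X2) → no; 1× C (X4) → no; 1× N (charge +1, X3) → no; 1× O (charge -1, X1) → match.
Summing the matching environments: 3 + 1 = 4 matching atoms.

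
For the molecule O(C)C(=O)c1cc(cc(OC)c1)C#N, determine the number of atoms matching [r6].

6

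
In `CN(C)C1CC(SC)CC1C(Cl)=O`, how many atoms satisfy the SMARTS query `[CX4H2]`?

2

The query [CX4H2] means: sp3 carbon (X4) with exactly two hydrogens.
Check the 13 heavy atoms by environment: 3× C (H1, X4) → no; 2× C (H2, X4) → match; 1× S (H0, X2) → no; 3× C (H3, X4) → no; 1× C (H0, X3) → no; 1× O (H0, X1) → no; 1× Cl (H0, X1) → no; 1× N (H0, X3) → no.
That gives 2 matching atoms.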